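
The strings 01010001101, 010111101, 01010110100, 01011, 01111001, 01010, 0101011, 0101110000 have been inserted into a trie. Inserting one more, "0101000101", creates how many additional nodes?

Walking "0101000101" from the root, the first 8 characters ("01010001") follow existing edges; "0" is the first miss.
Each of the 2 remaining characters creates one node.

2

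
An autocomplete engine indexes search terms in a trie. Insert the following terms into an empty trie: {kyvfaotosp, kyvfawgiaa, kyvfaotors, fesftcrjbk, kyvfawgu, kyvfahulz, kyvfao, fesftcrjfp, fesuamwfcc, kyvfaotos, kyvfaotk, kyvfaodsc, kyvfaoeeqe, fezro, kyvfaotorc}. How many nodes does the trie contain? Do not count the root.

Insert word by word; a character creates a node only if that edge doesn't already exist:
  "kyvfaotosp" → 10 new (k, y, v, f, a, o, t, o, s, p)
  "kyvfawgiaa" → prefix "kyvfa" already present; 5 new (w, g, i, a, a)
  "kyvfaotors" → prefix "kyvfaoto" already present; 2 new (r, s)
  "fesftcrjbk" → 10 new (f, e, s, f, t, c, r, j, b, k)
  "kyvfawgu" → prefix "kyvfawg" already present; 1 new (u)
  "kyvfahulz" → prefix "kyvfa" already present; 4 new (h, u, l, z)
  "kyvfao" → prefix "kyvfao" already present; 0 new (none)
  "fesftcrjfp" → prefix "fesftcrj" already present; 2 new (f, p)
  "fesuamwfcc" → prefix "fes" already present; 7 new (u, a, m, w, f, c, c)
  "kyvfaotos" → prefix "kyvfaotos" already present; 0 new (none)
  "kyvfaotk" → prefix "kyvfaot" already present; 1 new (k)
  "kyvfaodsc" → prefix "kyvfao" already present; 3 new (d, s, c)
  "kyvfaoeeqe" → prefix "kyvfao" already present; 4 new (e, e, q, e)
  "fezro" → prefix "fe" already present; 3 new (z, r, o)
  "kyvfaotorc" → prefix "kyvfaotor" already present; 1 new (c)
Total nodes = 10 + 5 + 2 + 10 + 1 + 4 + 0 + 2 + 7 + 0 + 1 + 3 + 4 + 3 + 1 = 53

53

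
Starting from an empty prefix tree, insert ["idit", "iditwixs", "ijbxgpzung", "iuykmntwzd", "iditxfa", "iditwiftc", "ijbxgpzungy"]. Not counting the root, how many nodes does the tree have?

Trace insertions, counting only characters that open a new branch:
  "idit" → 4 new (i, d, i, t)
  "iditwixs" → prefix "idit" already present; 4 new (w, i, x, s)
  "ijbxgpzung" → prefix "i" already present; 9 new (j, b, x, g, p, z, u, n, g)
  "iuykmntwzd" → prefix "i" already present; 9 new (u, y, k, m, n, t, w, z, d)
  "iditxfa" → prefix "idit" already present; 3 new (x, f, a)
  "iditwiftc" → prefix "iditwi" already present; 3 new (f, t, c)
  "ijbxgpzungy" → prefix "ijbxgpzung" already present; 1 new (y)
Total nodes = 4 + 4 + 9 + 9 + 3 + 3 + 1 = 33

33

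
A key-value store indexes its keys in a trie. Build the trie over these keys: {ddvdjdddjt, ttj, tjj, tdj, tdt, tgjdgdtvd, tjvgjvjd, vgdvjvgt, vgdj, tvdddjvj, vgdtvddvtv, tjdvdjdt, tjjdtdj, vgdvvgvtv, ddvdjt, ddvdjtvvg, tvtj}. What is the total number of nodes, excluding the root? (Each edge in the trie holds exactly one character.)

Trace insertions, counting only characters that open a new branch:
  "ddvdjdddjt" → 10 new (d, d, v, d, j, d, d, d, j, t)
  "ttj" → 3 new (t, t, j)
  "tjj" → prefix "t" already present; 2 new (j, j)
  "tdj" → prefix "t" already present; 2 new (d, j)
  "tdt" → prefix "td" already present; 1 new (t)
  "tgjdgdtvd" → prefix "t" already present; 8 new (g, j, d, g, d, t, v, d)
  "tjvgjvjd" → prefix "tj" already present; 6 new (v, g, j, v, j, d)
  "vgdvjvgt" → 8 new (v, g, d, v, j, v, g, t)
  "vgdj" → prefix "vgd" already present; 1 new (j)
  "tvdddjvj" → prefix "t" already present; 7 new (v, d, d, d, j, v, j)
  "vgdtvddvtv" → prefix "vgd" already present; 7 new (t, v, d, d, v, t, v)
  "tjdvdjdt" → prefix "tj" already present; 6 new (d, v, d, j, d, t)
  "tjjdtdj" → prefix "tjj" already present; 4 new (d, t, d, j)
  "vgdvvgvtv" → prefix "vgdv" already present; 5 new (v, g, v, t, v)
  "ddvdjt" → prefix "ddvdj" already present; 1 new (t)
  "ddvdjtvvg" → prefix "ddvdjt" already present; 3 new (v, v, g)
  "tvtj" → prefix "tv" already present; 2 new (t, j)
Total nodes = 10 + 3 + 2 + 2 + 1 + 8 + 6 + 8 + 1 + 7 + 7 + 6 + 4 + 5 + 1 + 3 + 2 = 76

76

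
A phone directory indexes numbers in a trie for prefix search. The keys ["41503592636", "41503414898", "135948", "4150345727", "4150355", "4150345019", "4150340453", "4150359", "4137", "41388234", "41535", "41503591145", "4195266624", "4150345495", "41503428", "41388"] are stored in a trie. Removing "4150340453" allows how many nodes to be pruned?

Walk "4150340453" from the leaf back toward the root, removing each node that no remaining word uses.
The suffix "0453" (4 nodes) is used only by "4150340453"; the node for "415034" still has the child "1", so pruning stops there.
Nodes removed: 4

4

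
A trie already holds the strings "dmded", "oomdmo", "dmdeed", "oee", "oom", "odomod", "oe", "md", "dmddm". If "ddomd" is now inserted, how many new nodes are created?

4

The longest prefix of "ddomd" already in the trie is "d" (length 1).
So 5 − 1 = 4 new nodes.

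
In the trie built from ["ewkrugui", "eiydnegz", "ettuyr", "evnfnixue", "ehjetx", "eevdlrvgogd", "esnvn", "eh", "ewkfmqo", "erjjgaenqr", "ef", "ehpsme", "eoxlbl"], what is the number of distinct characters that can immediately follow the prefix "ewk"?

Walk "ewk" from the root, arriving at one node.
Characters that immediately follow "ewk" among the stored strings: {f, r}.
That node has 2 child edges.

2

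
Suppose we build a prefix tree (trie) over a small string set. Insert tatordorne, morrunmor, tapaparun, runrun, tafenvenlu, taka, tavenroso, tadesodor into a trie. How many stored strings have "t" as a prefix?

6

Filter for entries beginning with "t":
Matches: "tadesodor", "tafenvenlu", "taka", "tapaparun", "tatordorne", "tavenroso"
Count: 6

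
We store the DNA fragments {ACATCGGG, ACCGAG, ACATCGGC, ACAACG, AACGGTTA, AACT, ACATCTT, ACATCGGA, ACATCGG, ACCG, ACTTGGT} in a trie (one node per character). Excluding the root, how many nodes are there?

32

Insert word by word; a character creates a node only if that edge doesn't already exist:
  "ACATCGGG" → 8 new (A, C, A, T, C, G, G, G)
  "ACCGAG" → prefix "AC" already present; 4 new (C, G, A, G)
  "ACATCGGC" → prefix "ACATCGG" already present; 1 new (C)
  "ACAACG" → prefix "ACA" already present; 3 new (A, C, G)
  "AACGGTTA" → prefix "A" already present; 7 new (A, C, G, G, T, T, A)
  "AACT" → prefix "AAC" already present; 1 new (T)
  "ACATCTT" → prefix "ACATC" already present; 2 new (T, T)
  "ACATCGGA" → prefix "ACATCGG" already present; 1 new (A)
  "ACATCGG" → prefix "ACATCGG" already present; 0 new (none)
  "ACCG" → prefix "ACCG" already present; 0 new (none)
  "ACTTGGT" → prefix "AC" already present; 5 new (T, T, G, G, T)
Total nodes = 8 + 4 + 1 + 3 + 7 + 1 + 2 + 1 + 0 + 0 + 5 = 32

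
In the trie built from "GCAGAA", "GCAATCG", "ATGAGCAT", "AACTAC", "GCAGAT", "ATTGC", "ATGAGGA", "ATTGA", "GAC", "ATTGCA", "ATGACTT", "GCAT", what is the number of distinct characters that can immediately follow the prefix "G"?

2

Follow the path "G" to its node, then look at its outgoing edges.
Characters that immediately follow "G" among the stored strings: {A, C}.
That node has 2 child edges.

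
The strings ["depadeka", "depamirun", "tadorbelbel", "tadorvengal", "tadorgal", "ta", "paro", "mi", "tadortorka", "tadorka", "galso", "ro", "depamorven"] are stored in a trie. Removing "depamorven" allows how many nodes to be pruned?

5

Walk "depamorven" from the leaf back toward the root, removing each node that no remaining word uses.
The suffix "orven" (5 nodes) is used only by "depamorven"; the node for "depam" still has the child "i", so pruning stops there.
Nodes removed: 5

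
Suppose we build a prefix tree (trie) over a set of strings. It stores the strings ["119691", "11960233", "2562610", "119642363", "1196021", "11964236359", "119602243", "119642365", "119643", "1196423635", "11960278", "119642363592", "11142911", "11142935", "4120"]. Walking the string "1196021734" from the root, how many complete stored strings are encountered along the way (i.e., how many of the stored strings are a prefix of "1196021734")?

1

Walk "1196021734" from the root; an end-of-word marker is hit whenever a stored word is a prefix of "1196021734".
Prefixes of the query that are stored words: "1196021"
Count: 1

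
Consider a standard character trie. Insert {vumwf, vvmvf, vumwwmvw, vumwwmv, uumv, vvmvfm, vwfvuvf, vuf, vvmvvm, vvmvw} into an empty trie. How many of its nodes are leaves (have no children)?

8

Leaves are exactly the stored words that no other stored word extends.
Those words: "uumv", "vuf", "vumwf", "vumwwmvw", "vvmvfm", "vvmvvm", "vvmvw", "vwfvuvf"
Leaf count: 8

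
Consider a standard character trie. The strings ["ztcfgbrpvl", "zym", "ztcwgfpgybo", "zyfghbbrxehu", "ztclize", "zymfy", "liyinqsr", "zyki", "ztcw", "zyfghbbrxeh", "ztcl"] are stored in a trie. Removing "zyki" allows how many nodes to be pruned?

2

After clearing the end-marker at "zyki", prune upward until reaching a node still needed by another word.
The suffix "ki" (2 nodes) is used only by "zyki"; the node for "zy" still has the child "m", so pruning stops there.
Nodes removed: 2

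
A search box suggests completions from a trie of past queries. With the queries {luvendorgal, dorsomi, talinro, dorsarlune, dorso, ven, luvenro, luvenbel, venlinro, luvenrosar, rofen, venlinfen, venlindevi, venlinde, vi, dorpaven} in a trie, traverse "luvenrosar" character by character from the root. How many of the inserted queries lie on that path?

Check each prefix of "luvenrosar" against the stored set — each match is an end-marker on the path.
Prefixes of the query that are stored words: "luvenro", "luvenrosar"
Count: 2

2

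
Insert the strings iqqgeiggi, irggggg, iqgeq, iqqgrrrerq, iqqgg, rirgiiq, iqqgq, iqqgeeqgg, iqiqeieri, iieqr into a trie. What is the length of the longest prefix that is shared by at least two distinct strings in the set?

5

The deepest shared node is where two words last agree before diverging.
"iqqgeeqgg" and "iqqgeiggi" agree on "iqqge" (5 characters) before diverging; nothing deeper is shared.
Longest shared-prefix length: 5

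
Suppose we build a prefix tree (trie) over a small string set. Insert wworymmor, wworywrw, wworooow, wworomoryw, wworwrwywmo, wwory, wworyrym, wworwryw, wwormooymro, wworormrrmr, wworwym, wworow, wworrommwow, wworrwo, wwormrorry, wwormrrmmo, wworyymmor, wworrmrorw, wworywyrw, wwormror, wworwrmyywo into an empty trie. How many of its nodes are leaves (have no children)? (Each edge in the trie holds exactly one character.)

A leaf is a node with no children — equivalently, the end of a word that is not a proper prefix of any other stored word.
Those words: "wwormooymro", "wwormrorry", "wwormrrmmo", "wworomoryw", "wworooow", "wworormrrmr", "wworow", "wworrmrorw", "wworrommwow", "wworrwo", "wworwrmyywo", "wworwrwywmo", "wworwryw", "wworwym", "wworymmor", "wworyrym", "wworywrw", "wworywyrw", "wworyymmor"
Leaf count: 19

19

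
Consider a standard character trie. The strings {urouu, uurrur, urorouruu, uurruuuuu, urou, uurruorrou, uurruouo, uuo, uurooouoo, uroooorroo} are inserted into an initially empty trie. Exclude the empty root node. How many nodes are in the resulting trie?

41

Count nodes per top-level branch (shared prefixes stored once):
  'u'-branch (uroooorroo, urorouruu, urou, urouu, uuo, uurooouoo, uurruorrou, uurruouo, uurrur, uurruuuuu): 41 nodes
Sum: 41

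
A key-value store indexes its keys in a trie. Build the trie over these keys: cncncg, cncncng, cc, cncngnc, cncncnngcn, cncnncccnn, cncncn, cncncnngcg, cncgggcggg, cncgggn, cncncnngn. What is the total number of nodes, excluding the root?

32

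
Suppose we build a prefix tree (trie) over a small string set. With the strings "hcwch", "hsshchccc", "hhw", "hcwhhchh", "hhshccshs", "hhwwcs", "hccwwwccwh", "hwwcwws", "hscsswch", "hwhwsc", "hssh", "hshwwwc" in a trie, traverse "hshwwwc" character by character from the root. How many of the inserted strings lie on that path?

1

Traverse "hshwwwc" character by character; count nodes along the way that are marked as word ends.
Prefixes of the query that are stored words: "hshwwwc"
Count: 1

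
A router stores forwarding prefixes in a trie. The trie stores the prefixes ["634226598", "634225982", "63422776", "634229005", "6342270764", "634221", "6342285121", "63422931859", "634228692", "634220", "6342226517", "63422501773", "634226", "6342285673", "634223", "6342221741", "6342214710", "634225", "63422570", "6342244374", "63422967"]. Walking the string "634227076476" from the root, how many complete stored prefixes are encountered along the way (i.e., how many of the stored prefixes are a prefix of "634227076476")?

Traverse "634227076476" character by character; count nodes along the way that are marked as word ends.
Prefixes of the query that are stored words: "6342270764"
Count: 1

1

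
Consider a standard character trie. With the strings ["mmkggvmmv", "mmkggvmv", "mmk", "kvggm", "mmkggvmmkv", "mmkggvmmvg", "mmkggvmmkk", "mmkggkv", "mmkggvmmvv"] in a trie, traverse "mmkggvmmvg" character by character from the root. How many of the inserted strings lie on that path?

3

Traverse "mmkggvmmvg" character by character; count nodes along the way that are marked as word ends.
Prefixes of the query that are stored words: "mmk", "mmkggvmmv", "mmkggvmmvg"
Count: 3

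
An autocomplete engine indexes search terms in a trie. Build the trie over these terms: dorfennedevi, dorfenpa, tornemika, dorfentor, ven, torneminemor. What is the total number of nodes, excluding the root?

For each word, the new-node count is its length minus the longest prefix already in the trie:
  "dorfennedevi" → 12 new (d, o, r, f, e, n, n, e, d, e, v, i)
  "dorfenpa" → prefix "dorfen" already present; 2 new (p, a)
  "tornemika" → 9 new (t, o, r, n, e, m, i, k, a)
  "dorfentor" → prefix "dorfen" already present; 3 new (t, o, r)
  "ven" → 3 new (v, e, n)
  "torneminemor" → prefix "tornemi" already present; 5 new (n, e, m, o, r)
Total nodes = 12 + 2 + 9 + 3 + 3 + 5 = 34

34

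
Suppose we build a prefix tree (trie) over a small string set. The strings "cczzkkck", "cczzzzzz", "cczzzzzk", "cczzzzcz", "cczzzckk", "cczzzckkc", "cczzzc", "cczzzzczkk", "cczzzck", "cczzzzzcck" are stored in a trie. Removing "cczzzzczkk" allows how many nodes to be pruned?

After clearing the end-marker at "cczzzzczkk", prune upward until reaching a node still needed by another word.
The suffix "kk" (2 nodes) is used only by "cczzzzczkk"; "cczzzzcz" is itself a stored word, so pruning stops there.
Nodes removed: 2

2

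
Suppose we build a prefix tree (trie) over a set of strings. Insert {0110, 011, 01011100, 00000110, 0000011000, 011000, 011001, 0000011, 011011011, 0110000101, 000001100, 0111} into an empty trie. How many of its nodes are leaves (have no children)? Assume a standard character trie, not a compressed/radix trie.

6

Leaves are exactly the stored words that no other stored word extends.
Those words: "0000011000", "01011100", "0110000101", "011001", "011011011", "0111"
Leaf count: 6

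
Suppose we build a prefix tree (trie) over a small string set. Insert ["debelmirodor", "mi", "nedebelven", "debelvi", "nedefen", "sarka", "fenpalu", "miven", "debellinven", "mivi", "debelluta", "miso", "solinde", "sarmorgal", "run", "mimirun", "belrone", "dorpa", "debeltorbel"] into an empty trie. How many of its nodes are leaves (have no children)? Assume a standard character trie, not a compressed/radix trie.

A leaf is a node with no children — equivalently, the end of a word that is not a proper prefix of any other stored word.
Those words: "belrone", "debellinven", "debelluta", "debelmirodor", "debeltorbel", "debelvi", "dorpa", "fenpalu", "mimirun", "miso", "miven", "mivi", "nedebelven", "nedefen", "run", "sarka", "sarmorgal", "solinde"
Leaf count: 18

18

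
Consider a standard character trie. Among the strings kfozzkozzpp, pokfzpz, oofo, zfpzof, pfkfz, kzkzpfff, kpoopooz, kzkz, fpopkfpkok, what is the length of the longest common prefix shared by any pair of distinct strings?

4

Equivalently: take the maximum, over all pairs, of their longest common prefix length.
e.g. "kzkz" and "kzkzpfff" share the prefix "kzkz" of length 4; no pair shares a longer one.
Longest shared-prefix length: 4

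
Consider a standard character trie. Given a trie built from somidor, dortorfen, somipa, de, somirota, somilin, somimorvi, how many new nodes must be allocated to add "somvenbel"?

The longest prefix of "somvenbel" already in the trie is "som" (length 3).
New nodes needed: |"somvenbel"| − 3 = 9 − 3 = 6.

6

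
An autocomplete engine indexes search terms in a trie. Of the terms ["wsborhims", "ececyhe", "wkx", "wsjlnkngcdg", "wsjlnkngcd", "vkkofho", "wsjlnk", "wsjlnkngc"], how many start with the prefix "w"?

6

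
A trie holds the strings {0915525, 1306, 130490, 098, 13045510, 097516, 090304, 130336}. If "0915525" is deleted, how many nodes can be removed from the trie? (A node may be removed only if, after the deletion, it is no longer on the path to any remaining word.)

Walk "0915525" from the leaf back toward the root, removing each node that no remaining word uses.
The suffix "15525" (5 nodes) is used only by "0915525"; the node for "09" still has the child "8", so pruning stops there.
Nodes removed: 5

5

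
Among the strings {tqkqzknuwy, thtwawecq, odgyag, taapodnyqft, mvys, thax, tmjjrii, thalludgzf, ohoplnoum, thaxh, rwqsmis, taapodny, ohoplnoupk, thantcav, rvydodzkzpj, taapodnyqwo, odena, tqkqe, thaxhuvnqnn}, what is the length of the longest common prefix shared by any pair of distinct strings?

9

Equivalently: take the maximum, over all pairs, of their longest common prefix length.
e.g. "taapodnyqft" and "taapodnyqwo" share the prefix "taapodnyq" of length 9; no pair shares a longer one.
Longest shared-prefix length: 9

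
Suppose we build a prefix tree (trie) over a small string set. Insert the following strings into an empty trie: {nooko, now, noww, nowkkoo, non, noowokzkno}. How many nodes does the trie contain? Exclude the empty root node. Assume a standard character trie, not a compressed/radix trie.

Trie structure (* marks end of a word):
(root)
└─ n
   └─ o
      ├─ n *
      ├─ o
      │  ├─ k
      │  │  └─ o *
      │  └─ w
      │     └─ o
      │        └─ k
      │           └─ z
      │              └─ k
      │                 └─ n
      │                    └─ o *
      └─ w *
         ├─ k
         │  └─ k
         │     └─ o
         │        └─ o *
         └─ w *
Counting every labelled node above: 19.

19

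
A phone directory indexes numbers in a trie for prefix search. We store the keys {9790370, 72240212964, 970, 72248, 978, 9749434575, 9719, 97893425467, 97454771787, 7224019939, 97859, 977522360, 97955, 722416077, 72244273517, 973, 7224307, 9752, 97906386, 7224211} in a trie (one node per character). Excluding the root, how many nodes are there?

88

Count nodes per top-level branch (shared prefixes stored once):
  '7'-branch (7224019939, 72240212964, 722416077, 7224211, 7224307, 72244273517, 72248): 35 nodes
  '9'-branch (970, 9719, 973, 97454771787, 9749434575, 9752, 977522360, 978, 97859, 97893425467, 9790370, 97906386, 97955): 53 nodes
Sum: 88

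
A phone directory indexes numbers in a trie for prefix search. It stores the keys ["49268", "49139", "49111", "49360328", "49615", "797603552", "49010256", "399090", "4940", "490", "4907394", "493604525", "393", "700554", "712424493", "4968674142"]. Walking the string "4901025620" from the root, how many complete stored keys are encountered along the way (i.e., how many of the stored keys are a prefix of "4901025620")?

2

Walk "4901025620" from the root; an end-of-word marker is hit whenever a stored word is a prefix of "4901025620".
Prefixes of the query that are stored words: "490", "49010256"
Count: 2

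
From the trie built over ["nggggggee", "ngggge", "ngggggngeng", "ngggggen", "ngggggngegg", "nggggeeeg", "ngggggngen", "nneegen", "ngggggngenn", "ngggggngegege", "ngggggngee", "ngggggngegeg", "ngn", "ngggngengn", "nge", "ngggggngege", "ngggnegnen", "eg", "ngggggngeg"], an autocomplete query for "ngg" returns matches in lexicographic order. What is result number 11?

DFS of the "ngg" subtree visits, in order: "ngggge", "nggggeeeg", "ngggggen", "nggggggee", "ngggggngee", "ngggggngeg", "ngggggngege", "ngggggngegeg", "ngggggngegege", "ngggggngegg", "ngggggngen", "ngggggngeng", "ngggggngenn", "ngggnegnen", "ngggngengn"
The 11th is ngggggngen.

ngggggngen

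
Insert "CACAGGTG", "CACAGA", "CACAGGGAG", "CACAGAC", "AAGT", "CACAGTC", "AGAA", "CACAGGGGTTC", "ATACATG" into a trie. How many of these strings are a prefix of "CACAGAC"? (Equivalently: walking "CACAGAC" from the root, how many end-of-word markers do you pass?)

Check each prefix of "CACAGAC" against the stored set — each match is an end-marker on the path.
Prefixes of the query that are stored words: "CACAGA", "CACAGAC"
Count: 2

2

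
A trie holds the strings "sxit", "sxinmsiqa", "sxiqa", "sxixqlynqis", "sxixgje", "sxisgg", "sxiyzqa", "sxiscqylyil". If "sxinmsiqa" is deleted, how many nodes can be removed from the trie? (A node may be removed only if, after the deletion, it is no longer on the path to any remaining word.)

6

Walk "sxinmsiqa" from the leaf back toward the root, removing each node that no remaining word uses.
The suffix "nmsiqa" (6 nodes) is used only by "sxinmsiqa"; the node for "sxi" still has the child "t", so pruning stops there.
Nodes removed: 6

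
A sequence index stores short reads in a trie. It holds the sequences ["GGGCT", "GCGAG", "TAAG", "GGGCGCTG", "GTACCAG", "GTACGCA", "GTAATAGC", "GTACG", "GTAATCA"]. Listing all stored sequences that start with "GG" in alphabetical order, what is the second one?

GGGCT

DFS of the "GG" subtree visits, in order: "GGGCGCTG", "GGGCT"
Position 2: GGGCT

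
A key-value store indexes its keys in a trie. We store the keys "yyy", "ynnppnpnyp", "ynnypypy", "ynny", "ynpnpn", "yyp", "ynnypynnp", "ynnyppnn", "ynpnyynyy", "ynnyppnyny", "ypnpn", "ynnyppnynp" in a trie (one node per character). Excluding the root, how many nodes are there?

Count nodes per top-level branch (shared prefixes stored once):
  'y'-branch (ynnppnpnyp, ynny, ynnyppnn, ynnyppnynp, ynnyppnyny, ynnypynnp, ynnypypy, ynpnpn, ynpnyynyy, ypnpn, yyp, yyy): 41 nodes
Sum: 41

41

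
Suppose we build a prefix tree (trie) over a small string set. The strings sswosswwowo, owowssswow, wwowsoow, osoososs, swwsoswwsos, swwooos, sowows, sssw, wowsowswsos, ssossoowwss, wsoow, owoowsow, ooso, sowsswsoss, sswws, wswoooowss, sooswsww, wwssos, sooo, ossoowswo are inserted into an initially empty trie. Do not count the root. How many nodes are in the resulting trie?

123

Insert word by word; a character creates a node only if that edge doesn't already exist:
  "sswosswwowo" → 11 new (s, s, w, o, s, s, w, w, o, w, o)
  "owowssswow" → 10 new (o, w, o, w, s, s, s, w, o, w)
  "wwowsoow" → 8 new (w, w, o, w, s, o, o, w)
  "osoososs" → prefix "o" already present; 7 new (s, o, o, s, o, s, s)
  "swwsoswwsos" → prefix "s" already present; 10 new (w, w, s, o, s, w, w, s, o, s)
  "swwooos" → prefix "sww" already present; 4 new (o, o, o, s)
  "sowows" → prefix "s" already present; 5 new (o, w, o, w, s)
  "sssw" → prefix "ss" already present; 2 new (s, w)
  "wowsowswsos" → prefix "w" already present; 10 new (o, w, s, o, w, s, w, s, o, s)
  "ssossoowwss" → prefix "ss" already present; 9 new (o, s, s, o, o, w, w, s, s)
  "wsoow" → prefix "w" already present; 4 new (s, o, o, w)
  "owoowsow" → prefix "owo" already present; 5 new (o, w, s, o, w)
  "ooso" → prefix "o" already present; 3 new (o, s, o)
  "sowsswsoss" → prefix "sow" already present; 7 new (s, s, w, s, o, s, s)
  "sswws" → prefix "ssw" already present; 2 new (w, s)
  "wswoooowss" → prefix "ws" already present; 8 new (w, o, o, o, o, w, s, s)
  "sooswsww" → prefix "so" already present; 6 new (o, s, w, s, w, w)
  "wwssos" → prefix "ww" already present; 4 new (s, s, o, s)
  "sooo" → prefix "soo" already present; 1 new (o)
  "ossoowswo" → prefix "os" already present; 7 new (s, o, o, w, s, w, o)
Total nodes = 11 + 10 + 8 + 7 + 10 + 4 + 5 + 2 + 10 + 9 + 4 + 5 + 3 + 7 + 2 + 8 + 6 + 4 + 1 + 7 = 123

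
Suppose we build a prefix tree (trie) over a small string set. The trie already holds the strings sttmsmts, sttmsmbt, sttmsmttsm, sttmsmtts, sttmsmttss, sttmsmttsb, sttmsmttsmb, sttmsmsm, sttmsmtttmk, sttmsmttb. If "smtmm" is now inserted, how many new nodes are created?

The longest prefix of "smtmm" already in the trie is "s" (length 1).
New nodes needed: |"smtmm"| − 1 = 5 − 1 = 4.

4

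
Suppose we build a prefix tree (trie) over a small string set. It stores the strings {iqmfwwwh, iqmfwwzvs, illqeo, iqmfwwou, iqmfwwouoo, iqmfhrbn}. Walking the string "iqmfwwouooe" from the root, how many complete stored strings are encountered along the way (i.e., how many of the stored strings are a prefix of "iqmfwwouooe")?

2

Traverse "iqmfwwouooe" character by character; count nodes along the way that are marked as word ends.
Prefixes of the query that are stored words: "iqmfwwou", "iqmfwwouoo"
Count: 2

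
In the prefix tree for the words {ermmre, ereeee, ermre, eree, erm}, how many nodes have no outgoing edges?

3

A leaf is a node with no children — equivalently, the end of a word that is not a proper prefix of any other stored word.
Those words: "ereeee", "ermmre", "ermre"
Leaf count: 3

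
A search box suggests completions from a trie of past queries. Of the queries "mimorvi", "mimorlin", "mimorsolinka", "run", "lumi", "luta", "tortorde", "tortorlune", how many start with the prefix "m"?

3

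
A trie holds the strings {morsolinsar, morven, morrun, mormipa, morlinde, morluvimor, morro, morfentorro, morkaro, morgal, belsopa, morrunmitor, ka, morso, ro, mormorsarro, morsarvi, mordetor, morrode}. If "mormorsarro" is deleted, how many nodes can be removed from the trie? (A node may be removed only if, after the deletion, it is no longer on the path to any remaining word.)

Walk "mormorsarro" from the leaf back toward the root, removing each node that no remaining word uses.
The suffix "orsarro" (7 nodes) is used only by "mormorsarro"; the node for "morm" still has the child "i", so pruning stops there.
Nodes removed: 7

7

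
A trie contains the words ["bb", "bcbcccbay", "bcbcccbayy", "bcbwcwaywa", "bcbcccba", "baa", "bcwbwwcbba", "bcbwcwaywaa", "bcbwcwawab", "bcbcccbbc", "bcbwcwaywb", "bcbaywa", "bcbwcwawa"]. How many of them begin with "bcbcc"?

Filter for entries beginning with "bcbcc":
Words under "bcbcc": bcbcccba, bcbcccbay, bcbcccbayy, bcbcccbbc
Count: 4

4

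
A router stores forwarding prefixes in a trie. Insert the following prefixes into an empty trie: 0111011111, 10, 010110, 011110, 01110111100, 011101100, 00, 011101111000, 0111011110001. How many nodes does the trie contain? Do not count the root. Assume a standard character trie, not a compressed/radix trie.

For each word, the new-node count is its length minus the longest prefix already in the trie:
  "0111011111" → 10 new (0, 1, 1, 1, 0, 1, 1, 1, 1, 1)
  "10" → 2 new (1, 0)
  "010110" → prefix "01" already present; 4 new (0, 1, 1, 0)
  "011110" → prefix "0111" already present; 2 new (1, 0)
  "01110111100" → prefix "011101111" already present; 2 new (0, 0)
  "011101100" → prefix "0111011" already present; 2 new (0, 0)
  "00" → prefix "0" already present; 1 new (0)
  "011101111000" → prefix "01110111100" already present; 1 new (0)
  "0111011110001" → prefix "011101111000" already present; 1 new (1)
Total nodes = 10 + 2 + 4 + 2 + 2 + 2 + 1 + 1 + 1 = 25

25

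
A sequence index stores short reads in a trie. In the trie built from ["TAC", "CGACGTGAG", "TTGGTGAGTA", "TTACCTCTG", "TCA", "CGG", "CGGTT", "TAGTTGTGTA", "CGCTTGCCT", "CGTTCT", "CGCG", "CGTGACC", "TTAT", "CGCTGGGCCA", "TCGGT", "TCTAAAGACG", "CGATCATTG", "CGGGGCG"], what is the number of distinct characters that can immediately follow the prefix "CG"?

Follow the path "CG" to its node, then look at its outgoing edges.
Distinct next characters after "CG": A, C, G, T.
That node has 4 child edges.

4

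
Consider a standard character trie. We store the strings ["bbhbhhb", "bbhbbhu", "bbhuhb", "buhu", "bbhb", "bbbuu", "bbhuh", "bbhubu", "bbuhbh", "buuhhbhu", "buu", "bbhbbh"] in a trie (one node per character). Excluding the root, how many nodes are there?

31

Count nodes per top-level branch (shared prefixes stored once):
  'b'-branch (bbbuu, bbhb, bbhbbh, bbhbbhu, bbhbhhb, bbhubu, bbhuh, bbhuhb, bbuhbh, buhu, buu, buuhhbhu): 31 nodes
Sum: 31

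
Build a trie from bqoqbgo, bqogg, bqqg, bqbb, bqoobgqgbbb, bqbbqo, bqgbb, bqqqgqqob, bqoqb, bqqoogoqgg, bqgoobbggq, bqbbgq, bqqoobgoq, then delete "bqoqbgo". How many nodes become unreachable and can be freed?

Walk "bqoqbgo" from the leaf back toward the root, removing each node that no remaining word uses.
The suffix "go" (2 nodes) is used only by "bqoqbgo"; "bqoqb" is itself a stored word, so pruning stops there.
Nodes removed: 2

2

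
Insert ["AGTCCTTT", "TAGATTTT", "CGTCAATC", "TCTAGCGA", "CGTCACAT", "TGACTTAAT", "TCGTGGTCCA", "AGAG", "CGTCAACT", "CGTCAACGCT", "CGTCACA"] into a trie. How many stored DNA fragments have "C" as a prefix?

Traverse to the node for "C", then collect every word in that subtree.
Matches: "CGTCAACGCT", "CGTCAACT", "CGTCAATC", "CGTCACA", "CGTCACAT"
Count: 5

5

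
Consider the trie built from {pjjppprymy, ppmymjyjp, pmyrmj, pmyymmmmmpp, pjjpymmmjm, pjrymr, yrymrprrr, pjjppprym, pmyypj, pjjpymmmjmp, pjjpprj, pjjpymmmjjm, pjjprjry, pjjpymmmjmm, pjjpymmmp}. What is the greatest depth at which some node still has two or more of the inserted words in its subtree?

10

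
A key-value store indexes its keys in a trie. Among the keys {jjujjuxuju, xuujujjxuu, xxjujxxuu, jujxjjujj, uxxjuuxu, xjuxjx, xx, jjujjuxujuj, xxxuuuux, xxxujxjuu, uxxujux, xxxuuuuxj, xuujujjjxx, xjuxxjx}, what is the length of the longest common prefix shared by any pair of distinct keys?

10

The deepest shared node is where two words last agree before diverging.
"jjujjuxuju" and "jjujjuxujuj" agree on "jjujjuxuju" (10 characters) before diverging; nothing deeper is shared.
Longest shared-prefix length: 10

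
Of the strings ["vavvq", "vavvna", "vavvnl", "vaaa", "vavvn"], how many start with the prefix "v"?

5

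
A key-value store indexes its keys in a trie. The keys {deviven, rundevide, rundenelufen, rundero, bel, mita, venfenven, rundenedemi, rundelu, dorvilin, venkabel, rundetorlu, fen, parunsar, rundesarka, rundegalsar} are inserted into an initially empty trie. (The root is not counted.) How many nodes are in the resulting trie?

Count nodes per top-level branch (shared prefixes stored once):
  'b'-branch (bel): 3 nodes
  'd'-branch (deviven, dorvilin): 14 nodes
  'f'-branch (fen): 3 nodes
  'm'-branch (mita): 4 nodes
  'p'-branch (parunsar): 8 nodes
  'r'-branch (rundegalsar, rundelu, rundenedemi, rundenelufen, rundero, rundesarka, rundetorlu, rundevide): 40 nodes
  'v'-branch (venfenven, venkabel): 14 nodes
Sum: 86

86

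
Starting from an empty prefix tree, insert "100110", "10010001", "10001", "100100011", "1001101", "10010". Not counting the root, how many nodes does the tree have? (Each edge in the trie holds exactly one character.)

Insert word by word; a character creates a node only if that edge doesn't already exist:
  "100110" → 6 new (1, 0, 0, 1, 1, 0)
  "10010001" → prefix "1001" already present; 4 new (0, 0, 0, 1)
  "10001" → prefix "100" already present; 2 new (0, 1)
  "100100011" → prefix "10010001" already present; 1 new (1)
  "1001101" → prefix "100110" already present; 1 new (1)
  "10010" → prefix "10010" already present; 0 new (none)
Total nodes = 6 + 4 + 2 + 1 + 1 + 0 = 14

14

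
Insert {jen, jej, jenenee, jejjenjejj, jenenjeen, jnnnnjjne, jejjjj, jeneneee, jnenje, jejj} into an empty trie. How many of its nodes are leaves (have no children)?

Leaves are exactly the stored words that no other stored word extends.
Those words: "jejjenjejj", "jejjjj", "jeneneee", "jenenjeen", "jnenje", "jnnnnjjne"
Leaf count: 6

6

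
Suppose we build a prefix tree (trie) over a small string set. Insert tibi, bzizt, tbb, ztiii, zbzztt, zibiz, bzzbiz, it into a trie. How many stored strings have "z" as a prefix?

Filter for entries beginning with "z":
Words under "z": zbzztt, zibiz, ztiii
Count: 3

3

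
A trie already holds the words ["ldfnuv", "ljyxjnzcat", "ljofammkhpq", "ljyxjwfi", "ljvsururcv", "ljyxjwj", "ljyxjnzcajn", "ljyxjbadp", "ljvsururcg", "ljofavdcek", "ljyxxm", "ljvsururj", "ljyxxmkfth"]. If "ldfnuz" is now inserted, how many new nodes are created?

Walking "ldfnuz" from the root, the first 5 characters ("ldfnu") follow existing edges; "z" is the first miss.
New nodes needed: |"ldfnuz"| − 5 = 6 − 5 = 1.

1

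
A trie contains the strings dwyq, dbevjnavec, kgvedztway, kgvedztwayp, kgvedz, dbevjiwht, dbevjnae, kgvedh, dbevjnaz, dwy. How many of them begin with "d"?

6

Walk to "d"; the words in its subtree are exactly those with that prefix.
Matches: "dbevjiwht", "dbevjnae", "dbevjnavec", "dbevjnaz", "dwy", "dwyq"
Count: 6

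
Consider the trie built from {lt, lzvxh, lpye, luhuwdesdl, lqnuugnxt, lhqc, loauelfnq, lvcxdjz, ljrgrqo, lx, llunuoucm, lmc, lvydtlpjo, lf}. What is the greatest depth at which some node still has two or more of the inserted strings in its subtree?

2

Equivalently: take the maximum, over all pairs, of their longest common prefix length.
e.g. "lvcxdjz" and "lvydtlpjo" share the prefix "lv" of length 2; no pair shares a longer one.
Longest shared-prefix length: 2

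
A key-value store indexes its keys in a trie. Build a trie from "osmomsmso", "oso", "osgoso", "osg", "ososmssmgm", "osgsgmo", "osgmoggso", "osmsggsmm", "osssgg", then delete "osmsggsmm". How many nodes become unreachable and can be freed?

6

A node on "osmsggsmm"'s path can go only if nothing else ends at it or branches off below it.
The suffix "sggsmm" (6 nodes) is used only by "osmsggsmm"; the node for "osm" still has the child "o", so pruning stops there.
Nodes removed: 6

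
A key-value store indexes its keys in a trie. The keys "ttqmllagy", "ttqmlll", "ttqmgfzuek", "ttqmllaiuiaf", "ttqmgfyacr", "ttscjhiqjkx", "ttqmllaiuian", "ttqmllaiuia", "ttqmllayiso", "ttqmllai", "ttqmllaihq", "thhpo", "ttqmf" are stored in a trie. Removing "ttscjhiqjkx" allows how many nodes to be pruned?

A node on "ttscjhiqjkx"'s path can go only if nothing else ends at it or branches off below it.
The suffix "scjhiqjkx" (9 nodes) is used only by "ttscjhiqjkx"; the node for "tt" still has the child "q", so pruning stops there.
Nodes removed: 9

9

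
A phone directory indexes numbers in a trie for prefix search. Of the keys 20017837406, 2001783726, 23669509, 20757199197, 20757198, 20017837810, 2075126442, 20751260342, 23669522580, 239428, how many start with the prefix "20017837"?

3

Traverse to the node for "20017837", then collect every word in that subtree.
Matches: "2001783726", "20017837406", "20017837810"
Count: 3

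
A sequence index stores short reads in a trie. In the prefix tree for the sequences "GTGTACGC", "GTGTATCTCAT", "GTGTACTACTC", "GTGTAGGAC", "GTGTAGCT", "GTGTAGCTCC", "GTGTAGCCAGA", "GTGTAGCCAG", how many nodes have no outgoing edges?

6

Leaves are exactly the stored words that no other stored word extends.
Those words: "GTGTACGC", "GTGTACTACTC", "GTGTAGCCAGA", "GTGTAGCTCC", "GTGTAGGAC", "GTGTATCTCAT"
Leaf count: 6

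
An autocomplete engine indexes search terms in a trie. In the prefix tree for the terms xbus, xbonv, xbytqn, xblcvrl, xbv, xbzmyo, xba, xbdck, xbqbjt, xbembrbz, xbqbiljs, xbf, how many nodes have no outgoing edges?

12

A leaf is a node with no children — equivalently, the end of a word that is not a proper prefix of any other stored word.
Those words: "xba", "xbdck", "xbembrbz", "xbf", "xblcvrl", "xbonv", "xbqbiljs", "xbqbjt", "xbus", "xbv", "xbytqn", "xbzmyo"
Leaf count: 12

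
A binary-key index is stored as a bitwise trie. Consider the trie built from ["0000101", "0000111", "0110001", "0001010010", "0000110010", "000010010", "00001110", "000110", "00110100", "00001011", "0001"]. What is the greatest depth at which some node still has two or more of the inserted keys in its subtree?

7

Look for the deepest trie node that still has at least two words in its subtree.
"0000101" and "00001011" agree on "0000101" (7 characters) before diverging; nothing deeper is shared.
Longest shared-prefix length: 7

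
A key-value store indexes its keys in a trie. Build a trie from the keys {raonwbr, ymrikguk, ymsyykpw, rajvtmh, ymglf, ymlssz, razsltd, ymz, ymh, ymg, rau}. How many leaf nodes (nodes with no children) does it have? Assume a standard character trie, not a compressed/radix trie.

Leaves are exactly the stored words that no other stored word extends.
Those words: "rajvtmh", "raonwbr", "rau", "razsltd", "ymglf", "ymh", "ymlssz", "ymrikguk", "ymsyykpw", "ymz"
Leaf count: 10

10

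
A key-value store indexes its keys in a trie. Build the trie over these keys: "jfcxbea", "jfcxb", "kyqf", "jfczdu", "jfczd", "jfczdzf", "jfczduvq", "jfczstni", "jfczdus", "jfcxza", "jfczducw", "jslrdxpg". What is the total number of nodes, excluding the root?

For each word, the new-node count is its length minus the longest prefix already in the trie:
  "jfcxbea" → 7 new (j, f, c, x, b, e, a)
  "jfcxb" → prefix "jfcxb" already present; 0 new (none)
  "kyqf" → 4 new (k, y, q, f)
  "jfczdu" → prefix "jfc" already present; 3 new (z, d, u)
  "jfczd" → prefix "jfczd" already present; 0 new (none)
  "jfczdzf" → prefix "jfczd" already present; 2 new (z, f)
  "jfczduvq" → prefix "jfczdu" already present; 2 new (v, q)
  "jfczstni" → prefix "jfcz" already present; 4 new (s, t, n, i)
  "jfczdus" → prefix "jfczdu" already present; 1 new (s)
  "jfcxza" → prefix "jfcx" already present; 2 new (z, a)
  "jfczducw" → prefix "jfczdu" already present; 2 new (c, w)
  "jslrdxpg" → prefix "j" already present; 7 new (s, l, r, d, x, p, g)
Total nodes = 7 + 0 + 4 + 3 + 0 + 2 + 2 + 4 + 1 + 2 + 2 + 7 = 34

34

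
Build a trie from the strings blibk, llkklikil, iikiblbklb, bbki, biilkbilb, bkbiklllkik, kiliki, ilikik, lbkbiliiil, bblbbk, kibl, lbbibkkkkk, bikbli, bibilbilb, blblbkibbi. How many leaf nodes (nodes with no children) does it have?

15

A leaf is a node with no children — equivalently, the end of a word that is not a proper prefix of any other stored word.
Those words: "bbki", "bblbbk", "bibilbilb", "biilkbilb", "bikbli", "bkbiklllkik", "blblbkibbi", "blibk", "iikiblbklb", "ilikik", "kibl", "kiliki", "lbbibkkkkk", "lbkbiliiil", "llkklikil"
Leaf count: 15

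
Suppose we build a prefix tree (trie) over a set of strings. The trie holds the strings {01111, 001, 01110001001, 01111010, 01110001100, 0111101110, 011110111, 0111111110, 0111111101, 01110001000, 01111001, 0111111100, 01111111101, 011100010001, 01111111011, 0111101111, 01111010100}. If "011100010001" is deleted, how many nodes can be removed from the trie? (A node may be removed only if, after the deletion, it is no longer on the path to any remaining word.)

After clearing the end-marker at "011100010001", prune upward until reaching a node still needed by another word.
The suffix "1" (1 node) is used only by "011100010001"; "01110001000" is itself a stored word, so pruning stops there.
Nodes removed: 1

1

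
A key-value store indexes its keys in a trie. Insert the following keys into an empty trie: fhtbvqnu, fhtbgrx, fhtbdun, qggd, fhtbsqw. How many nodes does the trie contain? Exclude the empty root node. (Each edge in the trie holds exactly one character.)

For each word, the new-node count is its length minus the longest prefix already in the trie:
  "fhtbvqnu" → 8 new (f, h, t, b, v, q, n, u)
  "fhtbgrx" → prefix "fhtb" already present; 3 new (g, r, x)
  "fhtbdun" → prefix "fhtb" already present; 3 new (d, u, n)
  "qggd" → 4 new (q, g, g, d)
  "fhtbsqw" → prefix "fhtb" already present; 3 new (s, q, w)
Total nodes = 8 + 3 + 3 + 4 + 3 = 21

21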